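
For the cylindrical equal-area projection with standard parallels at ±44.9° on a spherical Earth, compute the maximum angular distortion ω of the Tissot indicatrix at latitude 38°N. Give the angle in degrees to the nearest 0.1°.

12.2°

For cylindrical equal-area with standard parallel φ₀, h = cos φ / cos φ₀ and k = cos φ₀ / cos φ, so h·k = 1.
At 38°: h = 1.112, k = 0.8989; principal scales a = 1.112, b = 0.8989.
sin(ω/2) = (a − b)/(a + b) = 0.2136/2.011 = 0.1062, so ω = 2 arcsin(0.1062) ≈ 12.2°.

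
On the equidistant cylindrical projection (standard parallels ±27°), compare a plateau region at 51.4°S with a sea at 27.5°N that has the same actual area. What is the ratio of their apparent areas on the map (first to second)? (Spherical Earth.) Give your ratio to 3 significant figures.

The equidistant cylindrical projection with φ₀ = 27° has h = 1 (meridians true) and k = cos φ₀ / cos φ along parallels.
Areal scale at 51.4°: h·k = 1.000 × 1.428 = 1.428.
Areal scale at 27.5°: h·k = 1.000 × 1.005 = 1.005.
Ratio = 1.428/1.005 ≈ 1.42.

1.42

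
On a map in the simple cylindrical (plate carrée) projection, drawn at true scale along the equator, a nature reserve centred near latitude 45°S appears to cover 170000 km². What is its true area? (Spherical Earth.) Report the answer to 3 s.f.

120000 km²

In the plate carrée (x = Rλ, y = Rφ), meridians are true-scale (h = 1) and parallels are stretched by k = sec φ.
Areal scale = h·k = 1 × sec φ; at 45°, h = 1.000, k = 1.414, so h·k = 1.414.
True area = apparent / (areal scale) = 170000 / 1.414 ≈ 120000 km².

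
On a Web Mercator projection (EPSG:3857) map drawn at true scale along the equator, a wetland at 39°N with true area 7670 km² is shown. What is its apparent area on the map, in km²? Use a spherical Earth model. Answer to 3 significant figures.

12700 km²

The Mercator projection is conformal; its linear scale factor is the same in every direction and equals sec φ = 1/cos φ.
Areal scale = k² = sec²φ = 1/cos²(39°) = 1/0.7771² = 1.656.
Apparent area = 7670 × 1.656 ≈ 12700 km².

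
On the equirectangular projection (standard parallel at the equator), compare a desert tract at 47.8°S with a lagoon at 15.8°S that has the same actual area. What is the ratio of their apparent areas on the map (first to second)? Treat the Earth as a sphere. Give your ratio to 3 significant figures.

In the plate carrée (x = Rλ, y = Rφ), meridians are true-scale (h = 1) and parallels are stretched by k = sec φ.
Areal scale at 47.8°: h·k = 1.000 × 1.489 = 1.489.
Areal scale at 15.8°: h·k = 1.000 × 1.039 = 1.039.
Ratio = 1.489/1.039 ≈ 1.43.

1.43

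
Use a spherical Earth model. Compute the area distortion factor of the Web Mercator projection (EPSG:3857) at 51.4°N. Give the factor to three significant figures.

For Mercator, h = k = sec φ (a conformal cylindrical projection has a single point scale, 1/cos φ).
Areal scale = k² = sec²φ = 1/cos²(51.4°) = 1/0.6239² = 2.569.

2.57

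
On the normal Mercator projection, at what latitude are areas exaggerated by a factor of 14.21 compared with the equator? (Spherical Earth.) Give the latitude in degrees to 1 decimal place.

74.6°

Mercator areal scale is sec²φ.
sec²φ = 14.21  ⇒  cos²φ = 0.07037  ⇒  cos φ = 0.2653.
φ = arccos(0.2653) ≈ 74.6°.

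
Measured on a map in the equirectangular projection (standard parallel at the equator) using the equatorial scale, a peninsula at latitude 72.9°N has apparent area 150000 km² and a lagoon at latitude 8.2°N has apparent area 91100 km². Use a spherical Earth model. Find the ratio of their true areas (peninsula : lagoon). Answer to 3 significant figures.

Plate carrée has h = 1 and k = sec φ, giving areal scale sec φ; true area = (apparent area) · cos φ.
True area of peninsula: 150000 × cos(72.9°) = 150000 × 0.2940 = 44110 km².
True area of lagoon: 91100 × cos(8.2°) = 91100 × 0.9898 = 90170 km².
Ratio = 44110 / 90170 ≈ 0.489.

0.489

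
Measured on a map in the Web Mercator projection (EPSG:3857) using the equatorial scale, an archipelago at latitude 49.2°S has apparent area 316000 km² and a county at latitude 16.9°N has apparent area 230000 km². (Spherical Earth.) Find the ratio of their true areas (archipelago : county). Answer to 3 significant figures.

On Mercator the areal scale is sec²φ, so true area = apparent × cos²φ.
True area of archipelago: 316000 × cos²(49.2°) = 316000 × 0.4270 = 134900 km².
True area of county: 230000 × cos²(16.9°) = 230000 × 0.9155 = 210600 km².
Ratio = 134900 / 210600 ≈ 0.641.

0.641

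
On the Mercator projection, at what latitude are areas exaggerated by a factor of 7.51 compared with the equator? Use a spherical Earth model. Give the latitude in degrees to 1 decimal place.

68.6°

Mercator areal scale is sec²φ.
sec²φ = 7.51  ⇒  cos²φ = 0.1332  ⇒  cos φ = 0.3649.
φ = arccos(0.3649) ≈ 68.6°.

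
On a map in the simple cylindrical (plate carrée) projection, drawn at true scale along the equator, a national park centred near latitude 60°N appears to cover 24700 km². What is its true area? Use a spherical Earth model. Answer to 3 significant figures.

In the plate carrée (x = Rλ, y = Rφ), meridians are true-scale (h = 1) and parallels are stretched by k = sec φ.
Areal scale = h·k = 1 × sec φ; at 60°, h = 1.000, k = 2.000, so h·k = 2.000.
True area = apparent / (areal scale) = 24700 / 2.000 ≈ 12400 km².

12400 km²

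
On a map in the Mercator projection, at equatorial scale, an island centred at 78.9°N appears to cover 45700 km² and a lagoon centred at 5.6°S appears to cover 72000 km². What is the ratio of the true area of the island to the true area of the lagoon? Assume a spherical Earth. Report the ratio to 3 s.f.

Mercator's areal exaggeration is sec²φ; hence true area = (apparent area) · cos²φ.
True area of island: 45700 × cos²(78.9°) = 45700 × 0.03706 = 1694 km².
True area of lagoon: 72000 × cos²(5.6°) = 72000 × 0.9905 = 71310 km².
Ratio = 1694 / 71310 ≈ 0.0238.

0.0238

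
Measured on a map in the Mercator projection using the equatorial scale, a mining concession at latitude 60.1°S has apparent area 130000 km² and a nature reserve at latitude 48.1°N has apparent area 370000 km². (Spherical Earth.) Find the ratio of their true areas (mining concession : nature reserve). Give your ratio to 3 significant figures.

0.196

Mercator's areal exaggeration is sec²φ; hence true area = (apparent area) · cos²φ.
True area of mining concession: 130000 × cos²(60.1°) = 130000 × 0.2485 = 32300 km².
True area of nature reserve: 370000 × cos²(48.1°) = 370000 × 0.4460 = 165000 km².
Ratio = 32300 / 165000 ≈ 0.196.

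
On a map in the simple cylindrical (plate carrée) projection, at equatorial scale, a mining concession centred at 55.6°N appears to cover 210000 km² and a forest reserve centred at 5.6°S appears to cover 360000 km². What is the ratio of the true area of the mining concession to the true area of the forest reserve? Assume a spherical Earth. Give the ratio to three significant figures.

0.331

On the plate carrée, areal scale = h·k = 1 × sec φ, so true area = apparent × cos φ.
True area of mining concession: 210000 × cos(55.6°) = 210000 × 0.5650 = 118600 km².
True area of forest reserve: 360000 × cos(5.6°) = 360000 × 0.9952 = 358300 km².
Ratio = 118600 / 358300 ≈ 0.331.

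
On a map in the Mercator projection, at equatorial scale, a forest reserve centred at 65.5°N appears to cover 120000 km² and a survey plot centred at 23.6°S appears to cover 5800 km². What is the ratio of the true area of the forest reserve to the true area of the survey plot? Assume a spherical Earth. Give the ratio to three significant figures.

Mercator's areal exaggeration is sec²φ; hence true area = (apparent area) · cos²φ.
True area of forest reserve: 120000 × cos²(65.5°) = 120000 × 0.1720 = 20640 km².
True area of survey plot: 5800 × cos²(23.6°) = 5800 × 0.8397 = 4870 km².
Ratio = 20640 / 4870 ≈ 4.24.

4.24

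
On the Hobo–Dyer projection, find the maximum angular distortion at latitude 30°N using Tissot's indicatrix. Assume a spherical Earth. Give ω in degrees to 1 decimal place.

The Hobo–Dyer projection is cylindrical equal-area with φ₀ = 37.5°. A cylindrical equal-area projection with standard parallel φ₀ has meridian scale h = cos φ / cos φ₀ and parallel scale k = cos φ₀ / cos φ (so areas are preserved, h·k = 1).
At 30°: h = 1.092, k = 0.9161; principal scales a = 1.092, b = 0.9161.
sin(ω/2) = (a − b)/(a + b) = 0.1755/2.008 = 0.08742, so ω = 2 arcsin(0.08742) ≈ 10.0°.

10.0°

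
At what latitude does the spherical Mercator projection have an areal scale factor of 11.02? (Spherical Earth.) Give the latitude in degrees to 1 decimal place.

Mercator areal scale is sec²φ.
sec²φ = 11.02  ⇒  cos²φ = 0.09074  ⇒  cos φ = 0.3012.
φ = arccos(0.3012) ≈ 72.5°.

72.5°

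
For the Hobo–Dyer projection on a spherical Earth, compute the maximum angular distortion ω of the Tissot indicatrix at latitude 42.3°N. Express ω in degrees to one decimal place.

8.0°

The Hobo–Dyer projection is cylindrical equal-area with φ₀ = 37.5°. For cylindrical equal-area with standard parallel φ₀, h = cos φ / cos φ₀ and k = cos φ₀ / cos φ, so h·k = 1.
At 42.3°: h = 0.9323, k = 1.073; principal scales a = 1.073, b = 0.9323.
sin(ω/2) = (a − b)/(a + b) = 0.1403/2.005 = 0.07000, so ω = 2 arcsin(0.07000) ≈ 8.0°.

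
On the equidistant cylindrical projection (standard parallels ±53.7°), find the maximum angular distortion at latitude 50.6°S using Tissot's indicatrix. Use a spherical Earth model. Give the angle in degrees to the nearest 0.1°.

4.0°

The equidistant cylindrical projection with φ₀ = 53.7° has h = 1 (meridians true) and k = cos φ₀ / cos φ along parallels.
At 50.6°: h = 1.000, k = 0.9327; principal scales a = 1.000, b = 0.9327.
sin(ω/2) = (a − b)/(a + b) = 0.06730/1.933 = 0.03482, so ω = 2 arcsin(0.03482) ≈ 4.0°.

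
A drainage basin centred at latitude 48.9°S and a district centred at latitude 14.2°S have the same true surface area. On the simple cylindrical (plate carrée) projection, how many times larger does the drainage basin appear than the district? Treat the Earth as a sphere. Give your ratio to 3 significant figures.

Plate carrée maps x = Rλ, y = Rφ. The meridian scale is h = 1 and the parallel scale is k = 1/cos φ = sec φ.
Areal scale at 48.9°: h·k = 1.000 × 1.521 = 1.521.
Areal scale at 14.2°: h·k = 1.000 × 1.032 = 1.032.
Ratio = 1.521/1.032 ≈ 1.47.

1.47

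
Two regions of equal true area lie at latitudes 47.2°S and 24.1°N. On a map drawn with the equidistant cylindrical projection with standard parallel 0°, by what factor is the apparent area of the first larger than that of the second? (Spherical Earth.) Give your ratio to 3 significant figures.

In the plate carrée (x = Rλ, y = Rφ), meridians are true-scale (h = 1) and parallels are stretched by k = sec φ.
Areal scale at 47.2°: h·k = 1.000 × 1.472 = 1.472.
Areal scale at 24.1°: h·k = 1.000 × 1.095 = 1.095.
Ratio = 1.472/1.095 ≈ 1.34.

1.34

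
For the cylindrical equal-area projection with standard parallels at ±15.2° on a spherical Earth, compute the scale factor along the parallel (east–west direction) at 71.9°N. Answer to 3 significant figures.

A cylindrical equal-area projection with standard parallel φ₀ has meridian scale h = cos φ / cos φ₀ and parallel scale k = cos φ₀ / cos φ (so areas are preserved, h·k = 1).
k = cos 15.2° / cos 71.9° = 0.9650/0.3107 = 3.106.

3.11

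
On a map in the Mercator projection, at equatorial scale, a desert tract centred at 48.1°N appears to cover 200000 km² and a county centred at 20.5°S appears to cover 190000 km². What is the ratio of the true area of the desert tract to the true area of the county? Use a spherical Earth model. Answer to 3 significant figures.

0.535

Mercator's areal exaggeration is sec²φ; hence true area = (apparent area) · cos²φ.
True area of desert tract: 200000 × cos²(48.1°) = 200000 × 0.4460 = 89200 km².
True area of county: 190000 × cos²(20.5°) = 190000 × 0.8774 = 166700 km².
Ratio = 89200 / 166700 ≈ 0.535.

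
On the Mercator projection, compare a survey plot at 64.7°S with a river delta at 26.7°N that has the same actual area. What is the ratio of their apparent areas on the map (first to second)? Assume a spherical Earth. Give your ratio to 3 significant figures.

4.37

Mercator is conformal with k = sec φ, so areal scale = k² = sec²φ.
At 64.7°: sec²(64.7°) = 1/0.4274² = 5.475.
At 26.7°: sec²(26.7°) = 1/0.8934² = 1.253.
Ratio = 5.475/1.253 = cos²(26.7°)/cos²(64.7°) ≈ 4.37.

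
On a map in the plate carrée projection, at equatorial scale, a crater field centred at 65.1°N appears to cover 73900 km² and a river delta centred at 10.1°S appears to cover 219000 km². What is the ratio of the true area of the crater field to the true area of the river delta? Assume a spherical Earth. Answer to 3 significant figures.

0.144

On the plate carrée, areal scale = h·k = 1 × sec φ, so true area = apparent × cos φ.
True area of crater field: 73900 × cos(65.1°) = 73900 × 0.4210 = 31110 km².
True area of river delta: 219000 × cos(10.1°) = 219000 × 0.9845 = 215600 km².
Ratio = 31110 / 215600 ≈ 0.144.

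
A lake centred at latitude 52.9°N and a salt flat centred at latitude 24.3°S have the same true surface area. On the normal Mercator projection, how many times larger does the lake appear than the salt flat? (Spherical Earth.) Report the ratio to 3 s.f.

2.28

On Mercator, area is exaggerated by sec²φ = 1/cos²φ.
At 52.9°: sec²(52.9°) = 1/0.6032² = 2.748.
At 24.3°: sec²(24.3°) = 1/0.9114² = 1.204.
Ratio = 2.748/1.204 = cos²(24.3°)/cos²(52.9°) ≈ 2.28.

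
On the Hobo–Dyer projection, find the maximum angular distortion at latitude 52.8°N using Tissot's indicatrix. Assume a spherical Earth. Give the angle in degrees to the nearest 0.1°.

Hobo–Dyer is a cylindrical equal-area projection with standard parallels at ±37.5°. For cylindrical equal-area with standard parallel φ₀, h = cos φ / cos φ₀ and k = cos φ₀ / cos φ, so h·k = 1.
At 52.8°: h = 0.7621, k = 1.312; principal scales a = 1.312, b = 0.7621.
sin(ω/2) = (a − b)/(a + b) = 0.5501/2.074 = 0.2652, so ω = 2 arcsin(0.2652) ≈ 30.8°.

30.8°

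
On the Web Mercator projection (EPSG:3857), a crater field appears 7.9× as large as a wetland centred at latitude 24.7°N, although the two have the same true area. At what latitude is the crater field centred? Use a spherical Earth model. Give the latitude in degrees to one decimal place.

71.1°

On Mercator, (apparent₁)/(apparent₂) = sec²φ₁ / sec²φ₂ when true areas are equal.
cos²φ₂ / cos²φ₁ = 7.9  ⇒  cos φ₁ = cos 24.7° / √7.9 = 0.9085/2.811 = 0.3232.
φ₁ = arccos(0.3232) ≈ 71.1°.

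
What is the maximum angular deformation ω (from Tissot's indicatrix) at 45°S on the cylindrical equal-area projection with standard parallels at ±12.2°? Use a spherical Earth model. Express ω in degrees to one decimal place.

36.5°

A cylindrical equal-area projection with standard parallel φ₀ has meridian scale h = cos φ / cos φ₀ and parallel scale k = cos φ₀ / cos φ (so areas are preserved, h·k = 1).
At 45°: h = 0.7234, k = 1.382; principal scales a = 1.382, b = 0.7234.
sin(ω/2) = (a − b)/(a + b) = 0.6588/2.106 = 0.3129, so ω = 2 arcsin(0.3129) ≈ 36.5°.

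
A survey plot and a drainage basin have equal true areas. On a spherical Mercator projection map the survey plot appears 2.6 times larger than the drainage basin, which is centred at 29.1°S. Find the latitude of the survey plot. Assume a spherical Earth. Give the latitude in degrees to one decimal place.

57.2°

For equal true areas on Mercator, apparent areas scale as sec²φ, so the ratio is cos²φ₂ / cos²φ₁.
cos²φ₂ / cos²φ₁ = 2.6  ⇒  cos φ₁ = cos 29.1° / √2.6 = 0.8738/1.612 = 0.5419.
φ₁ = arccos(0.5419) ≈ 57.2°.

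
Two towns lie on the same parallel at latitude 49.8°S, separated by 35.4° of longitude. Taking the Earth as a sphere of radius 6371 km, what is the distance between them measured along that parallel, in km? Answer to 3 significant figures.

Arc length along a parallel = R cos φ · Δλ (with Δλ in radians).
= 6371 × cos 49.8° × (35.4° × π/180) = 6371 × 0.6455 × 0.6178 ≈ 2540 km.

2540 km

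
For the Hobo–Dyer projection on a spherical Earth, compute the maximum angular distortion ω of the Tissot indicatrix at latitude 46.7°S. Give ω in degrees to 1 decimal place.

The Hobo–Dyer projection is cylindrical equal-area with φ₀ = 37.5°. Cylindrical equal-area (φ₀ = 37.5°): h = cos φ / cos 37.5° along meridians, k = cos 37.5° / cos φ along parallels; h·k = 1.
At 46.7°: h = 0.8645, k = 1.157; principal scales a = 1.157, b = 0.8645.
sin(ω/2) = (a − b)/(a + b) = 0.2923/2.021 = 0.1446, so ω = 2 arcsin(0.1446) ≈ 16.6°.

16.6°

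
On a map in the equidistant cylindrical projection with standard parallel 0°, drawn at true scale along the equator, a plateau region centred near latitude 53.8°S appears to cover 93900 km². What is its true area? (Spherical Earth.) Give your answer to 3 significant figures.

55500 km²

Plate carrée maps x = Rλ, y = Rφ. The meridian scale is h = 1 and the parallel scale is k = 1/cos φ = sec φ.
Areal scale = h·k = 1 × sec φ; at 53.8°, h = 1.000, k = 1.693, so h·k = 1.693.
True area = apparent / (areal scale) = 93900 / 1.693 ≈ 55500 km².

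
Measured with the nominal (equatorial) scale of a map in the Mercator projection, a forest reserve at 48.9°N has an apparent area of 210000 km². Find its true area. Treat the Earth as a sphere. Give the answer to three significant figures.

For Mercator, h = k = sec φ (a conformal cylindrical projection has a single point scale, 1/cos φ).
Areal scale = k² = sec²φ = 1/cos²(48.9°) = 1/0.6574² = 2.314.
True area = apparent / (areal scale) = 210000 / 2.314 ≈ 90700 km².

90700 km²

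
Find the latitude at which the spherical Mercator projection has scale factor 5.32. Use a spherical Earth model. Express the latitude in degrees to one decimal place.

Mercator scale is k = sec φ = 1/cos φ.
1/cos φ = 5.32  ⇒  cos φ = 0.1880  ⇒  φ = arccos(0.1880) ≈ 79.2°.

79.2°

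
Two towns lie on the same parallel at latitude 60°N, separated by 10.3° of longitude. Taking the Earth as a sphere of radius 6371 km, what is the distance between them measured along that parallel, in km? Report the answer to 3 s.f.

Arc length along a parallel = R cos φ · Δλ (with Δλ in radians).
= 6371 × cos 60° × (10.3° × π/180) = 6371 × 0.5000 × 0.1798 ≈ 573 km.

573 km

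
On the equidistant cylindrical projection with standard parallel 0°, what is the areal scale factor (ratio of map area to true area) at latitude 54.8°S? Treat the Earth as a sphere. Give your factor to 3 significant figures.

Plate carrée maps x = Rλ, y = Rφ. The meridian scale is h = 1 and the parallel scale is k = 1/cos φ = sec φ.
Areal scale = h·k = 1 × sec φ; at 54.8°, h = 1.000, k = 1.735, so h·k = 1.735.

1.73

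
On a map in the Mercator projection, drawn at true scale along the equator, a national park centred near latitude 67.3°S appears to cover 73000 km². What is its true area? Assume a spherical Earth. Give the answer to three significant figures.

For Mercator, h = k = sec φ (a conformal cylindrical projection has a single point scale, 1/cos φ).
Areal scale = k² = sec²φ = 1/cos²(67.3°) = 1/0.3859² = 6.715.
True area = apparent / (areal scale) = 73000 / 6.715 ≈ 10900 km².

10900 km²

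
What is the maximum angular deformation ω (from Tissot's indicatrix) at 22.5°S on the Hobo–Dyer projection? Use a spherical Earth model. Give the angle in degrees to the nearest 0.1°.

17.4°

Hobo–Dyer is a cylindrical equal-area projection with standard parallels at ±37.5°. For cylindrical equal-area with standard parallel φ₀, h = cos φ / cos φ₀ and k = cos φ₀ / cos φ, so h·k = 1.
At 22.5°: h = 1.165, k = 0.8587; principal scales a = 1.165, b = 0.8587.
sin(ω/2) = (a − b)/(a + b) = 0.3058/2.023 = 0.1511, so ω = 2 arcsin(0.1511) ≈ 17.4°.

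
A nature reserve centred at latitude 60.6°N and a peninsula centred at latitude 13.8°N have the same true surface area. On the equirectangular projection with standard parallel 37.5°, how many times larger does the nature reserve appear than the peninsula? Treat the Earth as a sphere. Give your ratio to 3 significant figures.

1.98

The equidistant cylindrical projection with φ₀ = 37.5° has h = 1 (meridians true) and k = cos φ₀ / cos φ along parallels.
Areal scale at 60.6°: h·k = 1.000 × 1.616 = 1.616.
Areal scale at 13.8°: h·k = 1.000 × 0.8169 = 0.8169.
Ratio = 1.616/0.8169 ≈ 1.98.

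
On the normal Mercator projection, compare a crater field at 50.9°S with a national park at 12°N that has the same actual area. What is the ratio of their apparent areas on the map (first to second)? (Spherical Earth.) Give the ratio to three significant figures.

Mercator areal scale is sec²φ.
At 50.9°: sec²(50.9°) = 1/0.6307² = 2.514.
At 12°: sec²(12°) = 1/0.9781² = 1.045.
Ratio = 2.514/1.045 = cos²(12°)/cos²(50.9°) ≈ 2.41.

2.41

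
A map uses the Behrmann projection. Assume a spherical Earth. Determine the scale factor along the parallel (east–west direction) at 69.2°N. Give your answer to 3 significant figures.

Behrmann is a cylindrical equal-area projection with standard parallels at ±30°. For cylindrical equal-area with standard parallel φ₀, h = cos φ / cos φ₀ and k = cos φ₀ / cos φ, so h·k = 1.
k = cos 30° / cos 69.2° = 0.8660/0.3551 = 2.439.

2.44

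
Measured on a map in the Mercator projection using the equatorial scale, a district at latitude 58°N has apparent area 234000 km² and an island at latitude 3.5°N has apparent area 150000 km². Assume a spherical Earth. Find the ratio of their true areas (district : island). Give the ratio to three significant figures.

Since Mercator area scale is 1/cos²φ, the true area equals the apparent area multiplied by cos²φ.
True area of district: 234000 × cos²(58°) = 234000 × 0.2808 = 65710 km².
True area of island: 150000 × cos²(3.5°) = 150000 × 0.9963 = 149400 km².
Ratio = 65710 / 149400 ≈ 0.440.

0.440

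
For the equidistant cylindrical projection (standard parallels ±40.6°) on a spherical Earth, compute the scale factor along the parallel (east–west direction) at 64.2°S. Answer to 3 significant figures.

In the equirectangular projection with standard parallel φ₀ = 40.6° (x = Rλ cos φ₀, y = Rφ), meridians are true-scale (h = 1) and the parallel scale is k = cos φ₀ / cos φ.
k = cos 40.6° / cos 64.2° = 0.7593/0.4352 = 1.745.

1.74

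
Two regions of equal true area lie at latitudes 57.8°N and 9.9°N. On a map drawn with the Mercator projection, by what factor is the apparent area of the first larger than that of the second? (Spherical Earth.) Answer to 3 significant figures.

3.42

On Mercator, area is exaggerated by sec²φ = 1/cos²φ.
At 57.8°: sec²(57.8°) = 1/0.5329² = 3.522.
At 9.9°: sec²(9.9°) = 1/0.9851² = 1.030.
Ratio = 3.522/1.030 = cos²(9.9°)/cos²(57.8°) ≈ 3.42.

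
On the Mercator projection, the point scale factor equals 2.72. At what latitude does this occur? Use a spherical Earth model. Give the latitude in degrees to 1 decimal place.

Mercator scale is k = sec φ = 1/cos φ.
1/cos φ = 2.72  ⇒  cos φ = 0.3676  ⇒  φ = arccos(0.3676) ≈ 68.4°.

68.4°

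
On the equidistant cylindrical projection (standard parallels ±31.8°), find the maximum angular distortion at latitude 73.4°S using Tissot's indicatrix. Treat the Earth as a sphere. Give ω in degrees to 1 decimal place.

With standard parallel φ₀ = 31.8°, the equirectangular projection gives x = Rλ cos φ₀, y = Rφ, so h = 1 and k = cos 31.8° / cos φ.
At 73.4°: h = 1.000, k = 2.975; principal scales a = 2.975, b = 1.000.
sin(ω/2) = (a − b)/(a + b) = 1.975/3.975 = 0.4968, so ω = 2 arcsin(0.4968) ≈ 59.6°.

59.6°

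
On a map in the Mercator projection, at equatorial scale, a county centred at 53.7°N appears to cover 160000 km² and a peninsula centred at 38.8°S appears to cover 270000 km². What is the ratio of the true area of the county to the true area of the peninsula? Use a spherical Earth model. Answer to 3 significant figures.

0.342

Mercator's areal exaggeration is sec²φ; hence true area = (apparent area) · cos²φ.
True area of county: 160000 × cos²(53.7°) = 160000 × 0.3505 = 56080 km².
True area of peninsula: 270000 × cos²(38.8°) = 270000 × 0.6074 = 164000 km².
Ratio = 56080 / 164000 ≈ 0.342.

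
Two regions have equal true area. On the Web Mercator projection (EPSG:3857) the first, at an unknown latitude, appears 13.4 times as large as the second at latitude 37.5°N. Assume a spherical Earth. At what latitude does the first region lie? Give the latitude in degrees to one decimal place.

77.5°

Mercator areal scale is sec²φ, so apparent-area ratio = sec²φ₁ / sec²φ₂ = cos²φ₂ / cos²φ₁.
cos²φ₂ / cos²φ₁ = 13.4  ⇒  cos φ₁ = cos 37.5° / √13.4 = 0.7934/3.661 = 0.2167.
φ₁ = arccos(0.2167) ≈ 77.5°.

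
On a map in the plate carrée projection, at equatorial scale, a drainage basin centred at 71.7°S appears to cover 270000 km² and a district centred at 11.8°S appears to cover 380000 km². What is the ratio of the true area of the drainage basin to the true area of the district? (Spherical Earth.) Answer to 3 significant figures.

0.228

On the plate carrée, areal scale = h·k = 1 × sec φ, so true area = apparent × cos φ.
True area of drainage basin: 270000 × cos(71.7°) = 270000 × 0.3140 = 84780 km².
True area of district: 380000 × cos(11.8°) = 380000 × 0.9789 = 372000 km².
Ratio = 84780 / 372000 ≈ 0.228.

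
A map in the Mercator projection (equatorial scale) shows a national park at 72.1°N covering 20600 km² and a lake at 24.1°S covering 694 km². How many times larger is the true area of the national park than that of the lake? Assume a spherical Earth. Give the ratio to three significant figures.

3.37

Mercator's areal exaggeration is sec²φ; hence true area = (apparent area) · cos²φ.
True area of national park: 20600 × cos²(72.1°) = 20600 × 0.09447 = 1946 km².
True area of lake: 694 × cos²(24.1°) = 694 × 0.8333 = 578.3 km².
Ratio = 1946 / 578.3 ≈ 3.37.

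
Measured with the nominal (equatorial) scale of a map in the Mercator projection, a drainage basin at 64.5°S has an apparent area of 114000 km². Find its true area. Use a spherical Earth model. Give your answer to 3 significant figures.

For Mercator, h = k = sec φ (a conformal cylindrical projection has a single point scale, 1/cos φ).
Areal scale = k² = sec²φ = 1/cos²(64.5°) = 1/0.4305² = 5.395.
True area = apparent / (areal scale) = 114000 / 5.395 ≈ 21100 km².

21100 km²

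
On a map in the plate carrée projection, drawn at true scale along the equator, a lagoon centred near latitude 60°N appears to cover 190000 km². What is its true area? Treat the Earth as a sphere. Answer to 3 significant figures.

95000 km²

For the equirectangular projection with φ₀ = 0 (plate carrée), h = 1 along meridians and k = sec φ along parallels.
Areal scale = h·k = 1 × sec φ; at 60°, h = 1.000, k = 2.000, so h·k = 2.000.
True area = apparent / (areal scale) = 190000 / 2.000 ≈ 95000 km².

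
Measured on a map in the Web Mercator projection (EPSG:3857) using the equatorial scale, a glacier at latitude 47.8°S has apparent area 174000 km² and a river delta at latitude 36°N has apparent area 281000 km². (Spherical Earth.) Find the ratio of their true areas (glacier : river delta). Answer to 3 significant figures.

0.427

On Mercator the areal scale is sec²φ, so true area = apparent × cos²φ.
True area of glacier: 174000 × cos²(47.8°) = 174000 × 0.4512 = 78510 km².
True area of river delta: 281000 × cos²(36°) = 281000 × 0.6545 = 183900 km².
Ratio = 78510 / 183900 ≈ 0.427.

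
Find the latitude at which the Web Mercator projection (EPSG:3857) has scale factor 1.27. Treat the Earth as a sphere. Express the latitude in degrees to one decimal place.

38.1°

Mercator scale is k = sec φ = 1/cos φ.
1/cos φ = 1.27  ⇒  cos φ = 0.7874  ⇒  φ = arccos(0.7874) ≈ 38.1°.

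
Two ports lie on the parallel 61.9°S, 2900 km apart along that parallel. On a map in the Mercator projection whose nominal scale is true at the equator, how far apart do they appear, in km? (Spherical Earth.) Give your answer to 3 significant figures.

The Mercator projection is conformal; its linear scale factor is the same in every direction and equals sec φ = 1/cos φ.
Along the parallel, k = sec 61.9° = 1/0.4710 = 2.123.
Map distance = 2900 × 2.123 ≈ 6160 km.

6160 km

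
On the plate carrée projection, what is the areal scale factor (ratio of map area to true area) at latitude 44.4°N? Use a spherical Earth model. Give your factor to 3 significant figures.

1.40

In the plate carrée (x = Rλ, y = Rφ), meridians are true-scale (h = 1) and parallels are stretched by k = sec φ.
Areal scale = h·k = 1 × sec φ; at 44.4°, h = 1.000, k = 1.400, so h·k = 1.400.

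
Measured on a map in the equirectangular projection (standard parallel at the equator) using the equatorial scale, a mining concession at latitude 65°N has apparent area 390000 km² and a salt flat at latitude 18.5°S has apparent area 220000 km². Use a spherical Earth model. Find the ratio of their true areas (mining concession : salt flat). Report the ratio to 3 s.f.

0.790

Plate carrée has h = 1 and k = sec φ, giving areal scale sec φ; true area = (apparent area) · cos φ.
True area of mining concession: 390000 × cos(65°) = 390000 × 0.4226 = 164800 km².
True area of salt flat: 220000 × cos(18.5°) = 220000 × 0.9483 = 208600 km².
Ratio = 164800 / 208600 ≈ 0.790.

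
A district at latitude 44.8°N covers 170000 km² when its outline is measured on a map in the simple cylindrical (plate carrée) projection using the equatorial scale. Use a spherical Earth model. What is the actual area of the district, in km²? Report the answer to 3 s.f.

Plate carrée maps x = Rλ, y = Rφ. The meridian scale is h = 1 and the parallel scale is k = 1/cos φ = sec φ.
Areal scale = h·k = 1 × sec φ; at 44.8°, h = 1.000, k = 1.409, so h·k = 1.409.
True area = apparent / (areal scale) = 170000 / 1.409 ≈ 121000 km².

121000 km²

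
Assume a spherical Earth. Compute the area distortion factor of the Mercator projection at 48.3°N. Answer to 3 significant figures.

The Mercator projection is conformal; its linear scale factor is the same in every direction and equals sec φ = 1/cos φ.
Areal scale = k² = sec²φ = 1/cos²(48.3°) = 1/0.6652² = 2.260.

2.26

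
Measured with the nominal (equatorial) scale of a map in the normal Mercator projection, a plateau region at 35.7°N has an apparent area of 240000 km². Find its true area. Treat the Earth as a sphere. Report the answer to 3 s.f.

For Mercator, h = k = sec φ (a conformal cylindrical projection has a single point scale, 1/cos φ).
Areal scale = k² = sec²φ = 1/cos²(35.7°) = 1/0.8121² = 1.516.
True area = apparent / (areal scale) = 240000 / 1.516 ≈ 158000 km².

158000 km²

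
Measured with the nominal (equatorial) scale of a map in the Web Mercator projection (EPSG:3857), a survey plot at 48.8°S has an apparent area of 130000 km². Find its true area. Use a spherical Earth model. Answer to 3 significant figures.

56400 km²

For Mercator, h = k = sec φ (a conformal cylindrical projection has a single point scale, 1/cos φ).
Areal scale = k² = sec²φ = 1/cos²(48.8°) = 1/0.6587² = 2.305.
True area = apparent / (areal scale) = 130000 / 2.305 ≈ 56400 km².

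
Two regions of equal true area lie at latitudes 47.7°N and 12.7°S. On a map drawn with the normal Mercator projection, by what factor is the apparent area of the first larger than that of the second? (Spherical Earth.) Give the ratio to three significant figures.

2.10

Mercator is conformal with k = sec φ, so areal scale = k² = sec²φ.
At 47.7°: sec²(47.7°) = 1/0.6730² = 2.208.
At 12.7°: sec²(12.7°) = 1/0.9755² = 1.051.
Ratio = 2.208/1.051 = cos²(12.7°)/cos²(47.7°) ≈ 2.10.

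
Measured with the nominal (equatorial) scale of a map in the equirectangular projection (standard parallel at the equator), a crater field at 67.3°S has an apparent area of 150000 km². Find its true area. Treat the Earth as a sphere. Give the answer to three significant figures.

Plate carrée maps x = Rλ, y = Rφ. The meridian scale is h = 1 and the parallel scale is k = 1/cos φ = sec φ.
Areal scale = h·k = 1 × sec φ; at 67.3°, h = 1.000, k = 2.591, so h·k = 2.591.
True area = apparent / (areal scale) = 150000 / 2.591 ≈ 57900 km².

57900 km²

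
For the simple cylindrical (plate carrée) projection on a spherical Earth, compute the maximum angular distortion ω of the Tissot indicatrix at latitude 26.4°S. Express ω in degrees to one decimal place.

6.3°

For the equirectangular projection with φ₀ = 0 (plate carrée), h = 1 along meridians and k = sec φ along parallels.
At 26.4°: h = 1.000, k = 1.116; principal scales a = 1.116, b = 1.000.
sin(ω/2) = (a − b)/(a + b) = 0.1164/2.116 = 0.05501, so ω = 2 arcsin(0.05501) ≈ 6.3°.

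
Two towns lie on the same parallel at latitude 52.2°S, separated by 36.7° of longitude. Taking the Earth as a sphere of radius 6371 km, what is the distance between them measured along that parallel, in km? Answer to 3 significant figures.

Arc length along a parallel = R cos φ · Δλ (with Δλ in radians).
= 6371 × cos 52.2° × (36.7° × π/180) = 6371 × 0.6129 × 0.6405 ≈ 2500 km.

2500 km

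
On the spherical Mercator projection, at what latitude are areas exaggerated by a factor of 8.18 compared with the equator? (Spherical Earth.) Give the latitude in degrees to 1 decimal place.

Mercator areal scale is sec²φ.
sec²φ = 8.18  ⇒  cos²φ = 0.1222  ⇒  cos φ = 0.3496.
φ = arccos(0.3496) ≈ 69.5°.

69.5°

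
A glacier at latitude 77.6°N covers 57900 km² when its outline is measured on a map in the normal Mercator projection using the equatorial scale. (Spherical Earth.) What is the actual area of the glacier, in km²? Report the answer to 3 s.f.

2670 km²

Mercator is conformal, so the point scale is isotropic: h = k = sec φ = 1/cos φ.
Areal scale = k² = sec²φ = 1/cos²(77.6°) = 1/0.2147² = 21.69.
True area = apparent / (areal scale) = 57900 / 21.69 ≈ 2670 km².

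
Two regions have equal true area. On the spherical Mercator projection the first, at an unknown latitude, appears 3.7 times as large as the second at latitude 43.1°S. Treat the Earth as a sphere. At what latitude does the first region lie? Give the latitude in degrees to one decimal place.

Mercator areal scale is sec²φ, so apparent-area ratio = sec²φ₁ / sec²φ₂ = cos²φ₂ / cos²φ₁.
cos²φ₂ / cos²φ₁ = 3.7  ⇒  cos φ₁ = cos 43.1° / √3.7 = 0.7302/1.924 = 0.3796.
φ₁ = arccos(0.3796) ≈ 67.7°.

67.7°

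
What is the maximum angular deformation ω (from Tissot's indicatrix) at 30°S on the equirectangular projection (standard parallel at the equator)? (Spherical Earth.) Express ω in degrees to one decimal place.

For the equirectangular projection with φ₀ = 0 (plate carrée), h = 1 along meridians and k = sec φ along parallels.
At 30°: h = 1.000, k = 1.155; principal scales a = 1.155, b = 1.000.
sin(ω/2) = (a − b)/(a + b) = 0.1547/2.155 = 0.07180, so ω = 2 arcsin(0.07180) ≈ 8.2°.

8.2°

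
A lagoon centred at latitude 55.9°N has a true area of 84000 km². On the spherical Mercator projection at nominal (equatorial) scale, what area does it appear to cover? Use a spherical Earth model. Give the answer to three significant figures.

267000 km²

The Mercator projection is conformal; its linear scale factor is the same in every direction and equals sec φ = 1/cos φ.
Areal scale = k² = sec²φ = 1/cos²(55.9°) = 1/0.5606² = 3.182.
Apparent area = 84000 × 3.182 ≈ 267000 km².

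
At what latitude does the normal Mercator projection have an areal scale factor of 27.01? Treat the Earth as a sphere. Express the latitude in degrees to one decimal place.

78.9°

Mercator areal scale is sec²φ.
sec²φ = 27.01  ⇒  cos²φ = 0.03702  ⇒  cos φ = 0.1924.
φ = arccos(0.1924) ≈ 78.9°.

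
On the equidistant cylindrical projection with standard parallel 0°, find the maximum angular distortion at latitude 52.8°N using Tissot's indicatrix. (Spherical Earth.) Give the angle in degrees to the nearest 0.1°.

28.5°

In the plate carrée (x = Rλ, y = Rφ), meridians are true-scale (h = 1) and parallels are stretched by k = sec φ.
At 52.8°: h = 1.000, k = 1.654; principal scales a = 1.654, b = 1.000.
sin(ω/2) = (a − b)/(a + b) = 0.6540/2.654 = 0.2464, so ω = 2 arcsin(0.2464) ≈ 28.5°.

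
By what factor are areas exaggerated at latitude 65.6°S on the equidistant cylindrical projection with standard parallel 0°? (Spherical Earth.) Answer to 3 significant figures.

For the equirectangular projection with φ₀ = 0 (plate carrée), h = 1 along meridians and k = sec φ along parallels.
Areal scale = h·k = 1 × sec φ; at 65.6°, h = 1.000, k = 2.421, so h·k = 2.421.

2.42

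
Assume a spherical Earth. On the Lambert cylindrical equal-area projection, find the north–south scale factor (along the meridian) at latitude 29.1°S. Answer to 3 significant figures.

0.874

The Lambert cylindrical equal-area projection is the cylindrical equal-area projection with its standard parallel at the equator (φ₀ = 0). A cylindrical equal-area projection with standard parallel φ₀ has meridian scale h = cos φ / cos φ₀ and parallel scale k = cos φ₀ / cos φ (so areas are preserved, h·k = 1).
h = cos 29.1° / cos 0° = 0.8738/1.000 = 0.8738.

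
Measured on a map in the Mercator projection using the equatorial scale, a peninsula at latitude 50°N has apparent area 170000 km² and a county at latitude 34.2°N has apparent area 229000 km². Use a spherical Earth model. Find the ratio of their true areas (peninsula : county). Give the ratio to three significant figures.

Since Mercator area scale is 1/cos²φ, the true area equals the apparent area multiplied by cos²φ.
True area of peninsula: 170000 × cos²(50°) = 170000 × 0.4132 = 70240 km².
True area of county: 229000 × cos²(34.2°) = 229000 × 0.6841 = 156700 km².
Ratio = 70240 / 156700 ≈ 0.448.

0.448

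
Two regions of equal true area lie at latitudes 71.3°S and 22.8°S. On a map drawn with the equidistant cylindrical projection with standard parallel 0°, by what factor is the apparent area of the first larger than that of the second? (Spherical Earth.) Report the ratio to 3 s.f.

For the equirectangular projection with φ₀ = 0 (plate carrée), h = 1 along meridians and k = sec φ along parallels.
Areal scale at 71.3°: h·k = 1.000 × 3.119 = 3.119.
Areal scale at 22.8°: h·k = 1.000 × 1.085 = 1.085.
Ratio = 3.119/1.085 ≈ 2.88.

2.88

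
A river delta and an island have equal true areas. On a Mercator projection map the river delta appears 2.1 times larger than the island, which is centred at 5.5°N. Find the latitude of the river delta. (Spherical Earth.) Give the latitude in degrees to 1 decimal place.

On Mercator, (apparent₁)/(apparent₂) = sec²φ₁ / sec²φ₂ when true areas are equal.
cos²φ₂ / cos²φ₁ = 2.1  ⇒  cos φ₁ = cos 5.5° / √2.1 = 0.9954/1.449 = 0.6869.
φ₁ = arccos(0.6869) ≈ 46.6°.

46.6°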